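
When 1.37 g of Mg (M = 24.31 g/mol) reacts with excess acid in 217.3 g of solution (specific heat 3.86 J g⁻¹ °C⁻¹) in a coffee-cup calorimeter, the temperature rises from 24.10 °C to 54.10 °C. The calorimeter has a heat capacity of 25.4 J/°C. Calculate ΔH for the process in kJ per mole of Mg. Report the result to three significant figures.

ΔH = -460 kJ/mol

|ΔT| = |54.10 − 24.10| = 30.00 °C
|q_surr| = (217.3 × 3.86 + 25.4) × 30.00 = 864.178 × 30.00 = 25930 J
n(Mg) = 1.37 / 24.31 = 0.05636 mol
Temperature rose, so q_rxn = −|q_surr| = -25.93 kJ
ΔH = q_rxn / n = -460.1 kJ/mol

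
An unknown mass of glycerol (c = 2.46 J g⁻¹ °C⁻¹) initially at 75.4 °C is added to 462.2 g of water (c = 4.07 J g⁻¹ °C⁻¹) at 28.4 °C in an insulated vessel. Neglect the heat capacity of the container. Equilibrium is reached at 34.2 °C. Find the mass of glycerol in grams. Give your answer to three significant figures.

q_gained = (462.2 × 4.07) × (34.2 − 28.4) = 10910 J
q_lost = m × 2.46 × (75.4 − 34.2) = 101.352 m
m = 10910 / 101.352 = 108 g

m = 108 g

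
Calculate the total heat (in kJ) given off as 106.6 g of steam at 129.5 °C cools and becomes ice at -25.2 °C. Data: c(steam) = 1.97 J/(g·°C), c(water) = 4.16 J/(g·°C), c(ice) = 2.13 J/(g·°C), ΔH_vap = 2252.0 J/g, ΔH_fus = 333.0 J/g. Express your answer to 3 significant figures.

q1 (cool steam 129.5→100 °C): 106.6 × 1.97 × 29.5 = 6195 J
q2 (condense at 100 °C): 106.6 × 2252.0 = 240063 J
q3 (cool water 100→0 °C): 106.6 × 4.16 × 100.0 = 44346 J
q4 (freeze at 0 °C): 106.6 × 333.0 = 35498 J
q5 (cool ice 0→-25.2 °C): 106.6 × 2.13 × 25.2 = 5722 J
Total: 6195 + 240063 + 44346 + 35498 + 5722 = 331824 J = 332 kJ

q = 332 kJ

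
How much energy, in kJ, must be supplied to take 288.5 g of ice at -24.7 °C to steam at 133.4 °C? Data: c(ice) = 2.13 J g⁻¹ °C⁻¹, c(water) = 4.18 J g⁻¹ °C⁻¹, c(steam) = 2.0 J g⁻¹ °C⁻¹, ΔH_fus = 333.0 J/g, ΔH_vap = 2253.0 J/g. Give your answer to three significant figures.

q1 (heat ice -24.7→0.0 °C): 288.5 × 2.13 × 24.7 = 15178 J
q2 (melt at 0 °C): 288.5 × 333.0 = 96071 J
q3 (heat water 0.0→100.0 °C): 288.5 × 4.18 × 100.0 = 120593 J
q4 (vaporize at 100 °C): 288.5 × 2253.0 = 649991 J
q5 (heat steam 100.0→133.4 °C): 288.5 × 2.0 × 33.4 = 19272 J
Total: 15178 + 96071 + 120593 + 649991 + 19272 = 901105 J = 901 kJ

q = 901 kJ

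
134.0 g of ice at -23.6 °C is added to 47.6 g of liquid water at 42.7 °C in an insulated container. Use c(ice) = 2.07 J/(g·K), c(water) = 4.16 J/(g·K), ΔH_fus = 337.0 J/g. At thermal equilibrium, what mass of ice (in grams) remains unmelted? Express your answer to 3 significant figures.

m_ice remaining = 128 g

Heat to warm all ice to 0 °C: 134.0×2.07×23.6 = 6546.2 J
Heat released by water cooling to 0 °C: 47.6×4.16×42.7 = 8455.3 J
8455.3 J < 6546.2 + 134.0×337.0 = 51704.2 J, so not all ice melts; final T = 0 °C.
Heat left for melting: 8455.3 − 6546.2 = 1909.1 J
Mass melted = 1909.1 / 337.0 = 5.665 g
Ice remaining = 134.0 − 5.665 = 128.335 g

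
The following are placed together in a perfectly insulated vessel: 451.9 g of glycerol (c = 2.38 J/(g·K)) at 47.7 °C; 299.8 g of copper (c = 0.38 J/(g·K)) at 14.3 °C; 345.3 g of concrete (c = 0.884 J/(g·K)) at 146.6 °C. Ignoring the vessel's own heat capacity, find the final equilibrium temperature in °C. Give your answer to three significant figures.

T_f = 65.4 °C

Σ mᵢcᵢ(T − Tᵢ) = 0  ⇒  T = Σ mᵢcᵢTᵢ / Σ mᵢcᵢ
Σ mᵢcᵢ = 451.9×2.38 + 299.8×0.38 + 345.3×0.884 = 1494.6912
Σ mᵢcᵢTᵢ = 1075.522×47.7 + 113.924×14.3 + 305.2452×146.6 = 97680
T = 97680 / 1494.6912 = 65.35 °C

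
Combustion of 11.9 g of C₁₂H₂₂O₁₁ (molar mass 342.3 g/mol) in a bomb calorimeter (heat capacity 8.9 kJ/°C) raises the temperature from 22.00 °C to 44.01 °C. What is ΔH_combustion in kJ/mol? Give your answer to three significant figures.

ΔT = 44.01 − 22.00 = 22.01 °C
q_cal = C_cal × ΔT = 8.9 × 22.01 = 195.889 kJ
n = 11.9 / 342.3 = 0.034765 mol
q_rxn = −q_cal = -195.889 kJ
ΔH = -195.889 / 0.034765 = -5634.7 kJ/mol

ΔH = -5630 kJ/mol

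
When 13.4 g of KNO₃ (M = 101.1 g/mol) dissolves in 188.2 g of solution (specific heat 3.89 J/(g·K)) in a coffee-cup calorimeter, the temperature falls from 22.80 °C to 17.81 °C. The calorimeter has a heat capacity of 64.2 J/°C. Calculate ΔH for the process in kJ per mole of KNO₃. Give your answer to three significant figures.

|ΔT| = |17.81 − 22.80| = 4.99 °C
|q_surr| = (188.2 × 3.89 + 64.2) × 4.99 = 796.298 × 4.99 = 3974 J
n(KNO₃) = 13.4 / 101.1 = 0.1325 mol
Temperature fell, so q_rxn = +|q_surr| = 3.974 kJ
ΔH = q_rxn / n = 29.99 kJ/mol

ΔH = 30.0 kJ/mol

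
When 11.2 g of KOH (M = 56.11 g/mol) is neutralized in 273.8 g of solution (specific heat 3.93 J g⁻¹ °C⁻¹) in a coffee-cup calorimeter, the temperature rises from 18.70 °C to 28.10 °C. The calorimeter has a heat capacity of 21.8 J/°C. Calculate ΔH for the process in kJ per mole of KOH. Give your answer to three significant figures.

|ΔT| = |28.10 − 18.70| = 9.40 °C
|q_surr| = (273.8 × 3.93 + 21.8) × 9.40 = 1097.834 × 9.40 = 10320 J
n(KOH) = 11.2 / 56.11 = 0.1996 mol
Temperature rose, so q_rxn = −|q_surr| = -10.32 kJ
ΔH = q_rxn / n = -51.70 kJ/mol

ΔH = -51.7 kJ/mol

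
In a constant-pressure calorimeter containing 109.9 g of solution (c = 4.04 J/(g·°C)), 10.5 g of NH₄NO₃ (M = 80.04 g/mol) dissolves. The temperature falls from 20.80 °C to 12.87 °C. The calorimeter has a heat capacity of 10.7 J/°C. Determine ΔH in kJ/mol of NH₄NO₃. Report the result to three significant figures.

|ΔT| = |12.87 − 20.80| = 7.93 °C
|q_surr| = (109.9 × 4.04 + 10.7) × 7.93 = 454.696 × 7.93 = 3606 J
n(NH₄NO₃) = 10.5 / 80.04 = 0.1312 mol
Temperature fell, so q_rxn = +|q_surr| = 3.606 kJ
ΔH = q_rxn / n = 27.48 kJ/mol

ΔH = 27.5 kJ/mol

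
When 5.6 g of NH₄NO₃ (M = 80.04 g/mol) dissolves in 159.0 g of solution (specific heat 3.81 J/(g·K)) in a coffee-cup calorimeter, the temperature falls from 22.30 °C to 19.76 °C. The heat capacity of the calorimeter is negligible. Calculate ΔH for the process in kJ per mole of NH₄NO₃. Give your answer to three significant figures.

ΔH = 22.0 kJ/mol

|ΔT| = |19.76 − 22.30| = 2.54 °C
|q_surr| = (159.0 × 3.81) × 2.54 = 605.79 × 2.54 = 1539 J
n(NH₄NO₃) = 5.6 / 80.04 = 0.06997 mol
Temperature fell, so q_rxn = +|q_surr| = 1.539 kJ
ΔH = q_rxn / n = 22.00 kJ/mol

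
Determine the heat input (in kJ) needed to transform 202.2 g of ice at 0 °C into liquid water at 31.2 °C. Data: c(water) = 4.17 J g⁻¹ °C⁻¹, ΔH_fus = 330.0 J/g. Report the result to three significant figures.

q = 93.0 kJ

q1 (melt at 0 °C): 202.2 × 330.0 = 66726 J
q2 (heat water 0.0→31.2 °C): 202.2 × 4.17 × 31.2 = 26307 J
Total: 66726 + 26307 = 93033 J = 93.0 kJ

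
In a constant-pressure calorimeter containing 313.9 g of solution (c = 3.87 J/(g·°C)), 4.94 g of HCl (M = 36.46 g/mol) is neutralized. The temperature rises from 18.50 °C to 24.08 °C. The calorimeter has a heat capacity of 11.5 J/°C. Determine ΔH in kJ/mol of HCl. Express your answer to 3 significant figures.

ΔH = -50.5 kJ/mol

|ΔT| = |24.08 − 18.50| = 5.58 °C
|q_surr| = (313.9 × 3.87 + 11.5) × 5.58 = 1226.293 × 5.58 = 6843 J
n(HCl) = 4.94 / 36.46 = 0.1355 mol
Temperature rose, so q_rxn = −|q_surr| = -6.843 kJ
ΔH = q_rxn / n = -50.50 kJ/mol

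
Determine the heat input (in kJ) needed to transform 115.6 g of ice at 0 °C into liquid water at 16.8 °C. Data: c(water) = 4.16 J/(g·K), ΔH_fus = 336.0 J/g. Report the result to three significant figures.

q1 (melt at 0 °C): 115.6 × 336.0 = 38842 J
q2 (heat water 0.0→16.8 °C): 115.6 × 4.16 × 16.8 = 8079 J
Total: 38842 + 8079 = 46921 J = 46.9 kJ

q = 46.9 kJ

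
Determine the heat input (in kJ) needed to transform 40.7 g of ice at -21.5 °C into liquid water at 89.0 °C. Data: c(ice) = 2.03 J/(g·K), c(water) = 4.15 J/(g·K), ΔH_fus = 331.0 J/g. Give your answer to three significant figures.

q1 (heat ice -21.5→0.0 °C): 40.7 × 2.03 × 21.5 = 1776 J
q2 (melt at 0 °C): 40.7 × 331.0 = 13472 J
q3 (heat water 0.0→89.0 °C): 40.7 × 4.15 × 89.0 = 15033 J
Total: 1776 + 13472 + 15033 = 30281 J = 30.3 kJ

q = 30.3 kJ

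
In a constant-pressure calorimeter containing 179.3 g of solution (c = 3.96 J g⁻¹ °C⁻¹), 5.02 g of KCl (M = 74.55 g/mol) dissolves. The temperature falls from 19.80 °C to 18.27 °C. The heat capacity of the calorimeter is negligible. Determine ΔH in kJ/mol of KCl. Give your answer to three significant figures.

|ΔT| = |18.27 − 19.80| = 1.53 °C
|q_surr| = (179.3 × 3.96) × 1.53 = 710.028 × 1.53 = 1086 J
n(KCl) = 5.02 / 74.55 = 0.06734 mol
Temperature fell, so q_rxn = +|q_surr| = 1.086 kJ
ΔH = q_rxn / n = 16.13 kJ/mol

ΔH = 16.1 kJ/mol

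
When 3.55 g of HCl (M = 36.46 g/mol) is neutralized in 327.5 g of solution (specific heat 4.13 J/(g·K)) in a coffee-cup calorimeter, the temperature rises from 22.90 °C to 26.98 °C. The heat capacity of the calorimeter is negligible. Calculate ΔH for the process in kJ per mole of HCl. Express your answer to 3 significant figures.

|ΔT| = |26.98 − 22.90| = 4.08 °C
|q_surr| = (327.5 × 4.13) × 4.08 = 1352.575 × 4.08 = 5519 J
n(HCl) = 3.55 / 36.46 = 0.09737 mol
Temperature rose, so q_rxn = −|q_surr| = -5.519 kJ
ΔH = q_rxn / n = -56.68 kJ/mol

ΔH = -56.7 kJ/mol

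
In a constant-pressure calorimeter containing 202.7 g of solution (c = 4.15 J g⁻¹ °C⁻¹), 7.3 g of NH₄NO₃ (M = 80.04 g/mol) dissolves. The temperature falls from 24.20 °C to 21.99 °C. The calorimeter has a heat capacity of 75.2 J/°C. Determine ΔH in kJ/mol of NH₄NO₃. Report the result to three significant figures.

|ΔT| = |21.99 − 24.20| = 2.21 °C
|q_surr| = (202.7 × 4.15 + 75.2) × 2.21 = 916.405 × 2.21 = 2025 J
n(NH₄NO₃) = 7.3 / 80.04 = 0.09120 mol
Temperature fell, so q_rxn = +|q_surr| = 2.025 kJ
ΔH = q_rxn / n = 22.20 kJ/mol

ΔH = 22.2 kJ/mol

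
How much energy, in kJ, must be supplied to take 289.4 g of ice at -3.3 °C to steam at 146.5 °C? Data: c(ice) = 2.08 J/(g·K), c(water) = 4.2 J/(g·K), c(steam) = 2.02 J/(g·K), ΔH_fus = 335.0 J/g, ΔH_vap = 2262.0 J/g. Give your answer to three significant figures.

q1 (heat ice -3.3→0.0 °C): 289.4 × 2.08 × 3.3 = 1986 J
q2 (melt at 0 °C): 289.4 × 335.0 = 96949 J
q3 (heat water 0.0→100.0 °C): 289.4 × 4.2 × 100.0 = 121548 J
q4 (vaporize at 100 °C): 289.4 × 2262.0 = 654623 J
q5 (heat steam 100.0→146.5 °C): 289.4 × 2.02 × 46.5 = 27183 J
Total: 1986 + 96949 + 121548 + 654623 + 27183 = 902289 J = 902 kJ

q = 902 kJ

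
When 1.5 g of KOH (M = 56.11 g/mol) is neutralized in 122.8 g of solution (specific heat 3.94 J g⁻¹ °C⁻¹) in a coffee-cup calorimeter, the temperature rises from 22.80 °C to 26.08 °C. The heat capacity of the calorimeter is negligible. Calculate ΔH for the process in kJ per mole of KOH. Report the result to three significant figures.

ΔH = -59.4 kJ/mol

|ΔT| = |26.08 − 22.80| = 3.28 °C
|q_surr| = (122.8 × 3.94) × 3.28 = 483.832 × 3.28 = 1587 J
n(KOH) = 1.5 / 56.11 = 0.02673 mol
Temperature rose, so q_rxn = −|q_surr| = -1.587 kJ
ΔH = q_rxn / n = -59.37 kJ/mol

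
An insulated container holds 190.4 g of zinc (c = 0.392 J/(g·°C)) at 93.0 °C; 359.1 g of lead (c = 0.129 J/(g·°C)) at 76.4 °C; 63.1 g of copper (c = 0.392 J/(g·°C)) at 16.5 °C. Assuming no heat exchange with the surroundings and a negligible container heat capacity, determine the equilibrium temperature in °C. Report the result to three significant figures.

Σ mᵢcᵢ(T − Tᵢ) = 0  ⇒  T = Σ mᵢcᵢTᵢ / Σ mᵢcᵢ
Σ mᵢcᵢ = 190.4×0.392 + 359.1×0.129 + 63.1×0.392 = 145.6959
Σ mᵢcᵢTᵢ = 74.6368×93.0 + 46.3239×76.4 + 24.7352×16.5 = 10888
T = 10888 / 145.6959 = 74.73 °C

T_f = 74.7 °C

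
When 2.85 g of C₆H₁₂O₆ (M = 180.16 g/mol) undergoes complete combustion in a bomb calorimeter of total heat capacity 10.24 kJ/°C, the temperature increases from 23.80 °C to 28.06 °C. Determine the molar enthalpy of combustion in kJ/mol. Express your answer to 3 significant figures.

ΔH = -2760 kJ/mol

ΔT = 28.06 − 23.80 = 4.26 °C
q_cal = C_cal × ΔT = 10.24 × 4.26 = 43.6224 kJ
n = 2.85 / 180.16 = 0.01582 mol
q_rxn = −q_cal = -43.6224 kJ
ΔH = -43.6224 / 0.01582 = -2757 kJ/mol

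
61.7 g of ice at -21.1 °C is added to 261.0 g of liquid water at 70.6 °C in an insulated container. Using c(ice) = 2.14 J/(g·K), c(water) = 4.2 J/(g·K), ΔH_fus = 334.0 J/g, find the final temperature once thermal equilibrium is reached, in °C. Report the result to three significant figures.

Heat to bring ice to 0 °C and melt it: q₁ = 61.7×2.14×21.1 + 61.7×334.0 = 23394 J
Heat the water can supply cooling to 0 °C: 261.0×4.2×70.6 = 77391.7 J > q₁, so all ice melts.
Energy balance: 261.0×4.2×(70.6 − T) = 23394 + 61.7×4.2×(T − 0)
1096.2(70.6 − T) = 23394 + 259.14 T
77391.7 − 23394 = 1355.34 T
T = 53997.7 / 1355.34 = 39.84 °C

T_f = 39.8 °C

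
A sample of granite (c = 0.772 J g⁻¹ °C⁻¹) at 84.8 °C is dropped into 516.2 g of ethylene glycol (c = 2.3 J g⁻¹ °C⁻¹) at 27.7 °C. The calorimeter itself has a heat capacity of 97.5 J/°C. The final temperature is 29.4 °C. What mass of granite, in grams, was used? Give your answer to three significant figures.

m = 51.1 g

q_gained = (516.2 × 2.3 + 97.5) × (29.4 − 27.7) = 2184 J
q_lost = m × 0.772 × (84.8 − 29.4) = 42.7688 m
m = 2184 / 42.7688 = 51.1 g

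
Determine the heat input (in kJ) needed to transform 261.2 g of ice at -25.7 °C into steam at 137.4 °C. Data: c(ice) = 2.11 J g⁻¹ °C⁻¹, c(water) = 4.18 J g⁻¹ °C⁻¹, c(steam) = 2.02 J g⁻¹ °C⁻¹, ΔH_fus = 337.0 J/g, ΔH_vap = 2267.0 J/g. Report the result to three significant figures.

q = 823 kJ

q1 (heat ice -25.7→0.0 °C): 261.2 × 2.11 × 25.7 = 14164 J
q2 (melt at 0 °C): 261.2 × 337.0 = 88024 J
q3 (heat water 0.0→100.0 °C): 261.2 × 4.18 × 100.0 = 109182 J
q4 (vaporize at 100 °C): 261.2 × 2267.0 = 592140 J
q5 (heat steam 100.0→137.4 °C): 261.2 × 2.02 × 37.4 = 19733 J
Total: 14164 + 88024 + 109182 + 592140 + 19733 = 823243 J = 823 kJ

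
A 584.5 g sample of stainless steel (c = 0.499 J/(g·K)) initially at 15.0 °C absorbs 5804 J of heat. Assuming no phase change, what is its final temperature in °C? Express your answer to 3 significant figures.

ΔT = q / (m c) = 5804 / (584.5 × 0.499) = 19.90 °C
T_f = 15.0 + 19.90 = 34.90 °C

T_f = 34.9 °C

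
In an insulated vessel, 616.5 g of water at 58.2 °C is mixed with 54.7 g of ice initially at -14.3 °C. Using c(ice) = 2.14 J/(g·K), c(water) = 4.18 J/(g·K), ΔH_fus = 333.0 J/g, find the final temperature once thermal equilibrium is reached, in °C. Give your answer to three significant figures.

Heat to bring ice to 0 °C and melt it: q₁ = 54.7×2.14×14.3 + 54.7×333.0 = 19889 J
Heat the water can supply cooling to 0 °C: 616.5×4.18×58.2 = 149980 J > q₁, so all ice melts.
Energy balance: 616.5×4.18×(58.2 − T) = 19889 + 54.7×4.18×(T − 0)
2576.97(58.2 − T) = 19889 + 228.646 T
149980 − 19889 = 2805.616 T
T = 130091 / 2805.616 = 46.37 °C

T_f = 46.4 °C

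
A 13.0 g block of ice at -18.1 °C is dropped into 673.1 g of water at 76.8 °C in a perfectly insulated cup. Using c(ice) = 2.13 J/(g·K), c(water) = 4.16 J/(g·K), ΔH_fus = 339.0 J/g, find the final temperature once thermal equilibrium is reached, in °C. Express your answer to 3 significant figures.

T_f = 73.6 °C

Heat to bring ice to 0 °C and melt it: q₁ = 13.0×2.13×18.1 + 13.0×339.0 = 4908.2 J
Heat the water can supply cooling to 0 °C: 673.1×4.16×76.8 = 215047 J > q₁, so all ice melts.
Energy balance: 673.1×4.16×(76.8 − T) = 4908.2 + 13.0×4.16×(T − 0)
2800.096(76.8 − T) = 4908.2 + 54.08 T
215047 − 4908.2 = 2854.176 T
T = 210138.8 / 2854.176 = 73.63 °C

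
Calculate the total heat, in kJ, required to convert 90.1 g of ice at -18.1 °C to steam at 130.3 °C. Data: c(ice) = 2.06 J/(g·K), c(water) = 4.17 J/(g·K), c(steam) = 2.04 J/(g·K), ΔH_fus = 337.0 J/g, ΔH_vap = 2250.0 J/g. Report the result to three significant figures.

q1 (heat ice -18.1→0.0 °C): 90.1 × 2.06 × 18.1 = 3359 J
q2 (melt at 0 °C): 90.1 × 337.0 = 30364 J
q3 (heat water 0.0→100.0 °C): 90.1 × 4.17 × 100.0 = 37572 J
q4 (vaporize at 100 °C): 90.1 × 2250.0 = 202725 J
q5 (heat steam 100.0→130.3 °C): 90.1 × 2.04 × 30.3 = 5569 J
Total: 3359 + 30364 + 37572 + 202725 + 5569 = 279589 J = 280 kJ

q = 280 kJ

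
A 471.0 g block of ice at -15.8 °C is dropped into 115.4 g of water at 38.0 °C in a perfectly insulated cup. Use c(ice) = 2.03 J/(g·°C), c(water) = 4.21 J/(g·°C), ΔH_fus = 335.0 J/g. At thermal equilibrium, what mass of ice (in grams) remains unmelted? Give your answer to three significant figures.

m_ice remaining = 461 g

Heat to warm all ice to 0 °C: 471.0×2.03×15.8 = 15107 J
Heat released by water cooling to 0 °C: 115.4×4.21×38.0 = 18462 J
18462 J < 15107 + 471.0×335.0 = 172892 J, so not all ice melts; final T = 0 °C.
Heat left for melting: 18462 − 15107 = 3355 J
Mass melted = 3355 / 335.0 = 10.01 g
Ice remaining = 471.0 − 10.01 = 460.99 g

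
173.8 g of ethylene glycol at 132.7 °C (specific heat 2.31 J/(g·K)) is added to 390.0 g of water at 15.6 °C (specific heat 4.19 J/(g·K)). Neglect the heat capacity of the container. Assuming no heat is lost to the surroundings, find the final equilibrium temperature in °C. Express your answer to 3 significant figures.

T_f = 38.7 °C

Heat lost by ethylene glycol = heat gained by water.
(173.8)(2.31)(132.7 − T) = (390.0)(4.19)(T − 15.6)
401.478 (132.7 − T) = 1634.1 (T − 15.6)
53276 − 401.478 T = 1634.1 T − 25492
78768 = 2035.578 T
T = 38.70 °C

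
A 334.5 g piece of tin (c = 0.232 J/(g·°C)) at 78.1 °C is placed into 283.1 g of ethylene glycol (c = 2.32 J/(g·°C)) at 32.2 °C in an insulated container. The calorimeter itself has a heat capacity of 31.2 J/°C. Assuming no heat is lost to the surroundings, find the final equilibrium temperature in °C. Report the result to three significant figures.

T_f = 36.9 °C

Heat lost by tin = heat gained by ethylene glycol + calorimeter.
(334.5)(0.232)(78.1 − T) = [(283.1)(2.32) + 31.2](T − 32.2)
77.604 (78.1 − T) = 687.992 (T − 32.2)
6060.9 − 77.604 T = 687.992 T − 22153
28213.9 = 765.596 T
T = 36.85 °C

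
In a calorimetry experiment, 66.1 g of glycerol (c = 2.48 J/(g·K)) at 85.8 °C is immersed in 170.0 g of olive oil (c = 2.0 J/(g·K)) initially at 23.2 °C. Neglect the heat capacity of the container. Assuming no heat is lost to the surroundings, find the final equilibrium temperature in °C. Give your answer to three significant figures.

T_f = 43.6 °C

Heat lost by glycerol = heat gained by olive oil.
(66.1)(2.48)(85.8 − T) = (170.0)(2.0)(T − 23.2)
163.928 (85.8 − T) = 340 (T − 23.2)
14065 − 163.928 T = 340 T − 7888.0
21953.0 = 503.928 T
T = 43.56 °C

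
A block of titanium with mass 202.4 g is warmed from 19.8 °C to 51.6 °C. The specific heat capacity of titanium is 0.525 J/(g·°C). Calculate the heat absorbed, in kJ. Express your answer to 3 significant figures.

q = m c ΔT = 202.4 × 0.525 × (51.6 − 19.8)
q = 202.4 × 0.525 × 31.8 = 3379 J = 3.38 kJ

q = 3.38 kJ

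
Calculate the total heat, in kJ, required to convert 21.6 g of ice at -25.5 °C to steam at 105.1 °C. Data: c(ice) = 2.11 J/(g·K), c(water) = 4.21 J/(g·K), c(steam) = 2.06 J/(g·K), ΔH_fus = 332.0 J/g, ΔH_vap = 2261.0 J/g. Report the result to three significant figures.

q = 66.5 kJ

q1 (heat ice -25.5→0.0 °C): 21.6 × 2.11 × 25.5 = 1162 J
q2 (melt at 0 °C): 21.6 × 332.0 = 7171 J
q3 (heat water 0.0→100.0 °C): 21.6 × 4.21 × 100.0 = 9094 J
q4 (vaporize at 100 °C): 21.6 × 2261.0 = 48838 J
q5 (heat steam 100.0→105.1 °C): 21.6 × 2.06 × 5.1 = 227 J
Total: 1162 + 7171 + 9094 + 48838 + 227 = 66492 J = 66.5 kJ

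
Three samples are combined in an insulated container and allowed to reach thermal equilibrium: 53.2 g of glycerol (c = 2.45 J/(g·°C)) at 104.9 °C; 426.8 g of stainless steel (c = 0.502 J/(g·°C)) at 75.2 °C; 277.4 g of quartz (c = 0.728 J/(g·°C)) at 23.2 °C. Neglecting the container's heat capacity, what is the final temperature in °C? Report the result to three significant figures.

T_f = 63.1 °C

Σ mᵢcᵢ(T − Tᵢ) = 0  ⇒  T = Σ mᵢcᵢTᵢ / Σ mᵢcᵢ
Σ mᵢcᵢ = 53.2×2.45 + 426.8×0.502 + 277.4×0.728 = 546.5408
Σ mᵢcᵢTᵢ = 130.34×104.9 + 214.2536×75.2 + 201.9472×23.2 = 34470
T = 34470 / 546.5408 = 63.07 °C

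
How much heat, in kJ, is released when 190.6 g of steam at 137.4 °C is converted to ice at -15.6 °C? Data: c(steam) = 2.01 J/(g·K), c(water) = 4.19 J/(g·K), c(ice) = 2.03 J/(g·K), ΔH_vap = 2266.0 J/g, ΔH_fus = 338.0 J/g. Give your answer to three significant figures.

q1 (cool steam 137.4→100 °C): 190.6 × 2.01 × 37.4 = 14328 J
q2 (condense at 100 °C): 190.6 × 2266.0 = 431900 J
q3 (cool water 100→0 °C): 190.6 × 4.19 × 100.0 = 79861 J
q4 (freeze at 0 °C): 190.6 × 338.0 = 64423 J
q5 (cool ice 0→-15.6 °C): 190.6 × 2.03 × 15.6 = 6036 J
Total: 14328 + 431900 + 79861 + 64423 + 6036 = 596548 J = 597 kJ

q = 597 kJ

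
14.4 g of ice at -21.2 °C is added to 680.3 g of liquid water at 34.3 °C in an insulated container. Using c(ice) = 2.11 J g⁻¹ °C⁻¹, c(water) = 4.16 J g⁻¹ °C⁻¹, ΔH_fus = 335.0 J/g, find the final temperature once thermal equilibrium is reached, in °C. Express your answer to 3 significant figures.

T_f = 31.7 °C

Heat to bring ice to 0 °C and melt it: q₁ = 14.4×2.11×21.2 + 14.4×335.0 = 5468.1 J
Heat the water can supply cooling to 0 °C: 680.3×4.16×34.3 = 97070.6 J > q₁, so all ice melts.
Energy balance: 680.3×4.16×(34.3 − T) = 5468.1 + 14.4×4.16×(T − 0)
2830.048(34.3 − T) = 5468.1 + 59.904 T
97070.6 − 5468.1 = 2889.952 T
T = 91602.5 / 2889.952 = 31.70 °C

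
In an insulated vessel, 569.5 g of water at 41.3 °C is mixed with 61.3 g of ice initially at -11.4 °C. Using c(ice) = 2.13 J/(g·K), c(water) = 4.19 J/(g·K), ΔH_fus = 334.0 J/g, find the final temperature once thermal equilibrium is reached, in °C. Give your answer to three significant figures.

T_f = 29.0 °C

Heat to bring ice to 0 °C and melt it: q₁ = 61.3×2.13×11.4 + 61.3×334.0 = 21963 J
Heat the water can supply cooling to 0 °C: 569.5×4.19×41.3 = 98550.3 J > q₁, so all ice melts.
Energy balance: 569.5×4.19×(41.3 − T) = 21963 + 61.3×4.19×(T − 0)
2386.205(41.3 − T) = 21963 + 256.847 T
98550.3 − 21963 = 2643.052 T
T = 76587.3 / 2643.052 = 28.98 °C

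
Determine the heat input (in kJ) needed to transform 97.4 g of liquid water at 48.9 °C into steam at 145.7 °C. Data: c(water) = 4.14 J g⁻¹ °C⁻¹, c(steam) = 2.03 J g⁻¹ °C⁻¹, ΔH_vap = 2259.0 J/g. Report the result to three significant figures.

q = 250 kJ

q1 (heat water 48.9→100.0 °C): 97.4 × 4.14 × 51.1 = 20605 J
q2 (vaporize at 100 °C): 97.4 × 2259.0 = 220027 J
q3 (heat steam 100.0→145.7 °C): 97.4 × 2.03 × 45.7 = 9036 J
Total: 20605 + 220027 + 9036 = 249668 J = 250 kJ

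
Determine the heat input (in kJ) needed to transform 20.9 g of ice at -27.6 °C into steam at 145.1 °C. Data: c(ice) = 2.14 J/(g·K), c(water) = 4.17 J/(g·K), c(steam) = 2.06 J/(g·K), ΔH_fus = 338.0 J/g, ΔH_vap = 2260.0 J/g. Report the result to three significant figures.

q1 (heat ice -27.6→0.0 °C): 20.9 × 2.14 × 27.6 = 1234 J
q2 (melt at 0 °C): 20.9 × 338.0 = 7064 J
q3 (heat water 0.0→100.0 °C): 20.9 × 4.17 × 100.0 = 8715 J
q4 (vaporize at 100 °C): 20.9 × 2260.0 = 47234 J
q5 (heat steam 100.0→145.1 °C): 20.9 × 2.06 × 45.1 = 1942 J
Total: 1234 + 7064 + 8715 + 47234 + 1942 = 66189 J = 66.2 kJ

q = 66.2 kJ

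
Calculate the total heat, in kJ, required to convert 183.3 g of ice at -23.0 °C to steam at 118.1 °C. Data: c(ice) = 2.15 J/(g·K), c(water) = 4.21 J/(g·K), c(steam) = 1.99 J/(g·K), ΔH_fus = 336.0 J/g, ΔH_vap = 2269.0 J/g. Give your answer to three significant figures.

q1 (heat ice -23.0→0.0 °C): 183.3 × 2.15 × 23.0 = 9064 J
q2 (melt at 0 °C): 183.3 × 336.0 = 61589 J
q3 (heat water 0.0→100.0 °C): 183.3 × 4.21 × 100.0 = 77169 J
q4 (vaporize at 100 °C): 183.3 × 2269.0 = 415908 J
q5 (heat steam 100.0→118.1 °C): 183.3 × 1.99 × 18.1 = 6602 J
Total: 9064 + 61589 + 77169 + 415908 + 6602 = 570332 J = 570 kJ

q = 570 kJ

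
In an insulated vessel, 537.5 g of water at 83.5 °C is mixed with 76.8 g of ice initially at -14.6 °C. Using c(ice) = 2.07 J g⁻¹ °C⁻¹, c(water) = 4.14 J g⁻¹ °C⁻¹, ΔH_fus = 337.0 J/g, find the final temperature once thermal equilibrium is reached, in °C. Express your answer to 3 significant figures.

T_f = 62.0 °C

Heat to bring ice to 0 °C and melt it: q₁ = 76.8×2.07×14.6 + 76.8×337.0 = 28203 J
Heat the water can supply cooling to 0 °C: 537.5×4.14×83.5 = 185808 J > q₁, so all ice melts.
Energy balance: 537.5×4.14×(83.5 − T) = 28203 + 76.8×4.14×(T − 0)
2225.25(83.5 − T) = 28203 + 317.952 T
185808 − 28203 = 2543.202 T
T = 157605 / 2543.202 = 61.97 °C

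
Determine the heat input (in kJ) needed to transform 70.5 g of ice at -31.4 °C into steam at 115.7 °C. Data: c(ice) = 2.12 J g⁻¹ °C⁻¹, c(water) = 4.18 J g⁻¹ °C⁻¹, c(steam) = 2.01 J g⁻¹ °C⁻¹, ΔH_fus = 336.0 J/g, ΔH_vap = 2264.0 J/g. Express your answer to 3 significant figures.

q = 220 kJ

q1 (heat ice -31.4→0.0 °C): 70.5 × 2.12 × 31.4 = 4693 J
q2 (melt at 0 °C): 70.5 × 336.0 = 23688 J
q3 (heat water 0.0→100.0 °C): 70.5 × 4.18 × 100.0 = 29469 J
q4 (vaporize at 100 °C): 70.5 × 2264.0 = 159612 J
q5 (heat steam 100.0→115.7 °C): 70.5 × 2.01 × 15.7 = 2225 J
Total: 4693 + 23688 + 29469 + 159612 + 2225 = 219687 J = 220 kJ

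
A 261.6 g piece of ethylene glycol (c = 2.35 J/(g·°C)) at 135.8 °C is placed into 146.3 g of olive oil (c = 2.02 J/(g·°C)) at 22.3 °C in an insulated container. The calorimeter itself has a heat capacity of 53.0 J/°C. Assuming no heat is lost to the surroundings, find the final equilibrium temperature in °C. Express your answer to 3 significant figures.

T_f = 94.7 °C

Heat lost by ethylene glycol = heat gained by olive oil + calorimeter.
(261.6)(2.35)(135.8 − T) = [(146.3)(2.02) + 53.0](T − 22.3)
614.76 (135.8 − T) = 348.526 (T − 22.3)
83484 − 614.76 T = 348.526 T − 7772.1
91256.1 = 963.286 T
T = 94.73 °C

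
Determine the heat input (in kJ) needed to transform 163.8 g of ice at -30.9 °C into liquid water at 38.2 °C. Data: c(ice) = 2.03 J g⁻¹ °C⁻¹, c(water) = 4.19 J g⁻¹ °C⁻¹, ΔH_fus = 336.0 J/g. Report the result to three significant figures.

q1 (heat ice -30.9→0.0 °C): 163.8 × 2.03 × 30.9 = 10275 J
q2 (melt at 0 °C): 163.8 × 336.0 = 55037 J
q3 (heat water 0.0→38.2 °C): 163.8 × 4.19 × 38.2 = 26218 J
Total: 10275 + 55037 + 26218 = 91530 J = 91.5 kJ

q = 91.5 kJ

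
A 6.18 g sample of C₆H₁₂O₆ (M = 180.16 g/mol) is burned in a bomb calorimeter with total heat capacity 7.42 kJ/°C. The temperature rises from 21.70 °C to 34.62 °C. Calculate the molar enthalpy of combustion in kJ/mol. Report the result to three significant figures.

ΔT = 34.62 − 21.70 = 12.92 °C
q_cal = C_cal × ΔT = 7.42 × 12.92 = 95.8664 kJ
n = 6.18 / 180.16 = 0.03430 mol
q_rxn = −q_cal = -95.8664 kJ
ΔH = -95.8664 / 0.03430 = -2794.9 kJ/mol

ΔH = -2790 kJ/mol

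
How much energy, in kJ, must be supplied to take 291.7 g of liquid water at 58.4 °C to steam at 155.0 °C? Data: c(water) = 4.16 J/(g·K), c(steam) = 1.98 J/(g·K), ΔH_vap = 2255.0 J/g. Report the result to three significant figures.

q = 740 kJ

q1 (heat water 58.4→100.0 °C): 291.7 × 4.16 × 41.6 = 50480 J
q2 (vaporize at 100 °C): 291.7 × 2255.0 = 657784 J
q3 (heat steam 100.0→155.0 °C): 291.7 × 1.98 × 55.0 = 31766 J
Total: 50480 + 657784 + 31766 = 740030 J = 740 kJ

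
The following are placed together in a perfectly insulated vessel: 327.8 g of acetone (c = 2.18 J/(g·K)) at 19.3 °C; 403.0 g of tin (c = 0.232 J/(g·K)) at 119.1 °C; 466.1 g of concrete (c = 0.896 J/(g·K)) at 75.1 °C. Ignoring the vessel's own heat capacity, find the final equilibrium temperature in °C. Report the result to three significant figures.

T_f = 45.9 °C

Σ mᵢcᵢ(T − Tᵢ) = 0  ⇒  T = Σ mᵢcᵢTᵢ / Σ mᵢcᵢ
Σ mᵢcᵢ = 327.8×2.18 + 403.0×0.232 + 466.1×0.896 = 1225.7256
Σ mᵢcᵢTᵢ = 714.604×19.3 + 93.496×119.1 + 417.6256×75.1 = 56291
T = 56291 / 1225.7256 = 45.92 °C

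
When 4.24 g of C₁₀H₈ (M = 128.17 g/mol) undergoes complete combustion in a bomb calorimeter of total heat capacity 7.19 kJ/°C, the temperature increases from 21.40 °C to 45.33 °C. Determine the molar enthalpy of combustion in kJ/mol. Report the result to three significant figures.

ΔT = 45.33 − 21.40 = 23.93 °C
q_cal = C_cal × ΔT = 7.19 × 23.93 = 172.0567 kJ
n = 4.24 / 128.17 = 0.03308 mol
q_rxn = −q_cal = -172.0567 kJ
ΔH = -172.0567 / 0.03308 = -5201 kJ/mol

ΔH = -5200 kJ/mol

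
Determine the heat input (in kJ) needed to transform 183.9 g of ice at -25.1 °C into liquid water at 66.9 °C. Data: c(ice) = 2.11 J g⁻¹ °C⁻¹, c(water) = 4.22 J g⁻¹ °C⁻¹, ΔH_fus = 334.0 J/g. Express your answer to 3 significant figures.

q1 (heat ice -25.1→0.0 °C): 183.9 × 2.11 × 25.1 = 9740 J
q2 (melt at 0 °C): 183.9 × 334.0 = 61423 J
q3 (heat water 0.0→66.9 °C): 183.9 × 4.22 × 66.9 = 51918 J
Total: 9740 + 61423 + 51918 = 123081 J = 123 kJ

q = 123 kJ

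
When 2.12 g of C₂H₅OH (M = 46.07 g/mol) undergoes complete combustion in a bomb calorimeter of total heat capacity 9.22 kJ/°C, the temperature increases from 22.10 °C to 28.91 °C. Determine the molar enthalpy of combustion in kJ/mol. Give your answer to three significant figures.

ΔT = 28.91 − 22.10 = 6.81 °C
q_cal = C_cal × ΔT = 9.22 × 6.81 = 62.7882 kJ
n = 2.12 / 46.07 = 0.04602 mol
q_rxn = −q_cal = -62.7882 kJ
ΔH = -62.7882 / 0.04602 = -1364 kJ/mol

ΔH = -1360 kJ/mol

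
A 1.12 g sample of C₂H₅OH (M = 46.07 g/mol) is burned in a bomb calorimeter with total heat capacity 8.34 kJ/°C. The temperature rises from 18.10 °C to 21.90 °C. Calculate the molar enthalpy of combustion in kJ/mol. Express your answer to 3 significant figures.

ΔT = 21.90 − 18.10 = 3.80 °C
q_cal = C_cal × ΔT = 8.34 × 3.80 = 31.692 kJ
n = 1.12 / 46.07 = 0.02431 mol
q_rxn = −q_cal = -31.692 kJ
ΔH = -31.692 / 0.02431 = -1304 kJ/mol

ΔH = -1300 kJ/mol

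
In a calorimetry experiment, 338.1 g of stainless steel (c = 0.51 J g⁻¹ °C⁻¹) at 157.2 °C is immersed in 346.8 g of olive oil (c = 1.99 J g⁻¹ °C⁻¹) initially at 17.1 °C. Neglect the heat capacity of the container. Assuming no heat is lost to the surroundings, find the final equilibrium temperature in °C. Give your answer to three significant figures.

T_f = 45.1 °C

Heat lost by stainless steel = heat gained by olive oil.
(338.1)(0.51)(157.2 − T) = (346.8)(1.99)(T − 17.1)
172.431 (157.2 − T) = 690.132 (T − 17.1)
27106 − 172.431 T = 690.132 T − 11801
38907 = 862.563 T
T = 45.11 °C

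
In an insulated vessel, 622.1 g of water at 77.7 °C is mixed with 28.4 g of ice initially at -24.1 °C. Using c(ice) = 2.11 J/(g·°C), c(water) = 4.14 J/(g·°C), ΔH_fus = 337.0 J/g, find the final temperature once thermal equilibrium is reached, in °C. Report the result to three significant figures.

T_f = 70.2 °C

Heat to bring ice to 0 °C and melt it: q₁ = 28.4×2.11×24.1 + 28.4×337.0 = 11015 J
Heat the water can supply cooling to 0 °C: 622.1×4.14×77.7 = 200116 J > q₁, so all ice melts.
Energy balance: 622.1×4.14×(77.7 − T) = 11015 + 28.4×4.14×(T − 0)
2575.494(77.7 − T) = 11015 + 117.576 T
200116 − 11015 = 2693.070 T
T = 189101 / 2693.070 = 70.22 °C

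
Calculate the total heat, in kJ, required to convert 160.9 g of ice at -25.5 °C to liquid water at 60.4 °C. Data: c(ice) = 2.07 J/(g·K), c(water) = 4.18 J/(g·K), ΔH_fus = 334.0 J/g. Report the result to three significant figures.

q = 103 kJ

q1 (heat ice -25.5→0.0 °C): 160.9 × 2.07 × 25.5 = 8493 J
q2 (melt at 0 °C): 160.9 × 334.0 = 53741 J
q3 (heat water 0.0→60.4 °C): 160.9 × 4.18 × 60.4 = 40623 J
Total: 8493 + 53741 + 40623 = 102857 J = 103 kJ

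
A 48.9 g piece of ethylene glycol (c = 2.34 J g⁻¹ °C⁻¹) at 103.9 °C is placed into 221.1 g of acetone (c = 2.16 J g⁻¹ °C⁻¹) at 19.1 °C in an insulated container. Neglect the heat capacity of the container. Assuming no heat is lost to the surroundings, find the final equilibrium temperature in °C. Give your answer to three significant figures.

T_f = 35.5 °C

Heat lost by ethylene glycol = heat gained by acetone.
(48.9)(2.34)(103.9 − T) = (221.1)(2.16)(T − 19.1)
114.426 (103.9 − T) = 477.576 (T − 19.1)
11889 − 114.426 T = 477.576 T − 9121.7
21010.7 = 592.002 T
T = 35.49 °C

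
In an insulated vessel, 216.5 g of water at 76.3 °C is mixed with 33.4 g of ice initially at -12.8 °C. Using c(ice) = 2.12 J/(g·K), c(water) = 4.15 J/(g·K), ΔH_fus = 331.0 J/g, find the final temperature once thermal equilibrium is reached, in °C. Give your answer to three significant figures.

Heat to bring ice to 0 °C and melt it: q₁ = 33.4×2.12×12.8 + 33.4×331.0 = 11962 J
Heat the water can supply cooling to 0 °C: 216.5×4.15×76.3 = 68553.6 J > q₁, so all ice melts.
Energy balance: 216.5×4.15×(76.3 − T) = 11962 + 33.4×4.15×(T − 0)
898.475(76.3 − T) = 11962 + 138.61 T
68553.6 − 11962 = 1037.085 T
T = 56591.6 / 1037.085 = 54.57 °C

T_f = 54.6 °C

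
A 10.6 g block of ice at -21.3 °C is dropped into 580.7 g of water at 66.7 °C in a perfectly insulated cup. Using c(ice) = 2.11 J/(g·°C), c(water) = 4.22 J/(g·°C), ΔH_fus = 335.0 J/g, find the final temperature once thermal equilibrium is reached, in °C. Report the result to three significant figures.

Heat to bring ice to 0 °C and melt it: q₁ = 10.6×2.11×21.3 + 10.6×335.0 = 4027.4 J
Heat the water can supply cooling to 0 °C: 580.7×4.22×66.7 = 163452 J > q₁, so all ice melts.
Energy balance: 580.7×4.22×(66.7 − T) = 4027.4 + 10.6×4.22×(T − 0)
2450.554(66.7 − T) = 4027.4 + 44.732 T
163452 − 4027.4 = 2495.286 T
T = 159424.6 / 2495.286 = 63.89 °C

T_f = 63.9 °C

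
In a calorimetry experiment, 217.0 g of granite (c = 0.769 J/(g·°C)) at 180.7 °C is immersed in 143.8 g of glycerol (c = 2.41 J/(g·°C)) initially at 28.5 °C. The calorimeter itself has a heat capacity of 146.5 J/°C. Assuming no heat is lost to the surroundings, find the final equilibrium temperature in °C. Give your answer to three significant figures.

T_f = 67.0 °C

Heat lost by granite = heat gained by glycerol + calorimeter.
(217.0)(0.769)(180.7 − T) = [(143.8)(2.41) + 146.5](T − 28.5)
166.873 (180.7 − T) = 493.058 (T − 28.5)
30154 − 166.873 T = 493.058 T − 14052
44206 = 659.931 T
T = 66.99 °C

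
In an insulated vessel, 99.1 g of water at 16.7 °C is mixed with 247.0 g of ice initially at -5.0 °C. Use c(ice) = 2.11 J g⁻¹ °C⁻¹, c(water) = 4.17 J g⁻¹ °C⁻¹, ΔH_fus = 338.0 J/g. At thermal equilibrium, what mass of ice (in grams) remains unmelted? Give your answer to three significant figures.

Heat to warm all ice to 0 °C: 247.0×2.11×5.0 = 2605.9 J
Heat released by water cooling to 0 °C: 99.1×4.17×16.7 = 6901.2 J
6901.2 J < 2605.9 + 247.0×338.0 = 86091.9 J, so not all ice melts; final T = 0 °C.
Heat left for melting: 6901.2 − 2605.9 = 4295.3 J
Mass melted = 4295.3 / 338.0 = 12.71 g
Ice remaining = 247.0 − 12.71 = 234.29 g

m_ice remaining = 234 g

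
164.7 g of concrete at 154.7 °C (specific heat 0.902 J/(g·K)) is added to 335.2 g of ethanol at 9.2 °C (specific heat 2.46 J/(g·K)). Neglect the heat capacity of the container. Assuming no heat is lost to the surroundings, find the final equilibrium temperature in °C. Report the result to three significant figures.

Heat lost by concrete = heat gained by ethanol.
(164.7)(0.902)(154.7 − T) = (335.2)(2.46)(T − 9.2)
148.5594 (154.7 − T) = 824.592 (T − 9.2)
22982 − 148.5594 T = 824.592 T − 7586.2
30568.2 = 973.1514 T
T = 31.41 °C

T_f = 31.4 °C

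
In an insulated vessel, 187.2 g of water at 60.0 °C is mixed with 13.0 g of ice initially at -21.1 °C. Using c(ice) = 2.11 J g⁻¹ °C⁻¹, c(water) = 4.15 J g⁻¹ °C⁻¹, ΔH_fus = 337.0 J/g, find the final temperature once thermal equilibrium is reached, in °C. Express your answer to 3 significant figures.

T_f = 50.1 °C

Heat to bring ice to 0 °C and melt it: q₁ = 13.0×2.11×21.1 + 13.0×337.0 = 4959.8 J
Heat the water can supply cooling to 0 °C: 187.2×4.15×60.0 = 46612.8 J > q₁, so all ice melts.
Energy balance: 187.2×4.15×(60.0 − T) = 4959.8 + 13.0×4.15×(T − 0)
776.88(60.0 − T) = 4959.8 + 53.95 T
46612.8 − 4959.8 = 830.83 T
T = 41653.0 / 830.83 = 50.13 °C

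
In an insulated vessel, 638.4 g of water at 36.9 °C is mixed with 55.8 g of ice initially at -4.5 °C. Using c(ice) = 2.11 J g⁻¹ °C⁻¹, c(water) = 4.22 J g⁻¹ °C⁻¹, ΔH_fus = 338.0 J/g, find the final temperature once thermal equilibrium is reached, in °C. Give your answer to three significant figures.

Heat to bring ice to 0 °C and melt it: q₁ = 55.8×2.11×4.5 + 55.8×338.0 = 19390 J
Heat the water can supply cooling to 0 °C: 638.4×4.22×36.9 = 99410.4 J > q₁, so all ice melts.
Energy balance: 638.4×4.22×(36.9 − T) = 19390 + 55.8×4.22×(T − 0)
2694.048(36.9 − T) = 19390 + 235.476 T
99410.4 − 19390 = 2929.524 T
T = 80020.4 / 2929.524 = 27.32 °C

T_f = 27.3 °C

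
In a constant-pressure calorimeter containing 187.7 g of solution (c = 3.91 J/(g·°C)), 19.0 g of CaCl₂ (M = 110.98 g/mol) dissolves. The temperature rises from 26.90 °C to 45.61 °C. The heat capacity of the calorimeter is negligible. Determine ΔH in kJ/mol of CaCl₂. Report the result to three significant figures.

|ΔT| = |45.61 − 26.90| = 18.71 °C
|q_surr| = (187.7 × 3.91) × 18.71 = 733.907 × 18.71 = 13730 J
n(CaCl₂) = 19.0 / 110.98 = 0.1712 mol
Temperature rose, so q_rxn = −|q_surr| = -13.73 kJ
ΔH = q_rxn / n = -80.20 kJ/mol

ΔH = -80.2 kJ/mol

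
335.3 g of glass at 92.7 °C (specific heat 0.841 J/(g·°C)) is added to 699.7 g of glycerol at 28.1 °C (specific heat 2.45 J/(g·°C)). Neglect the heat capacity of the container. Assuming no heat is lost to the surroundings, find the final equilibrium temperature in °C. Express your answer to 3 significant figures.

Heat lost by glass = heat gained by glycerol.
(335.3)(0.841)(92.7 − T) = (699.7)(2.45)(T − 28.1)
281.9873 (92.7 − T) = 1714.265 (T − 28.1)
26140 − 281.9873 T = 1714.265 T − 48171
74311 = 1996.2523 T
T = 37.23 °C

T_f = 37.2 °C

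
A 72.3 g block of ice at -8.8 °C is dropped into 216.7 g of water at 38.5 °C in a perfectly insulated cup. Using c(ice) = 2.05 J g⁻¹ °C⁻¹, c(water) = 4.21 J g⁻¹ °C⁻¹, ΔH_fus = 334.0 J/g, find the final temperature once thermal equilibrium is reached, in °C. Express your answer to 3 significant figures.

Heat to bring ice to 0 °C and melt it: q₁ = 72.3×2.05×8.8 + 72.3×334.0 = 25452 J
Heat the water can supply cooling to 0 °C: 216.7×4.21×38.5 = 35123.8 J > q₁, so all ice melts.
Energy balance: 216.7×4.21×(38.5 − T) = 25452 + 72.3×4.21×(T − 0)
912.307(38.5 − T) = 25452 + 304.383 T
35123.8 − 25452 = 1216.690 T
T = 9671.8 / 1216.690 = 7.949 °C

T_f = 7.95 °C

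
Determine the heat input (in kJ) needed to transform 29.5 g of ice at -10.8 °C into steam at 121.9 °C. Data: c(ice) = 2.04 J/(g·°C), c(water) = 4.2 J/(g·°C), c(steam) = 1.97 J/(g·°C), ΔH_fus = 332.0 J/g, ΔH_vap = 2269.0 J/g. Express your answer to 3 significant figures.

q1 (heat ice -10.8→0.0 °C): 29.5 × 2.04 × 10.8 = 650 J
q2 (melt at 0 °C): 29.5 × 332.0 = 9794 J
q3 (heat water 0.0→100.0 °C): 29.5 × 4.2 × 100.0 = 12390 J
q4 (vaporize at 100 °C): 29.5 × 2269.0 = 66936 J
q5 (heat steam 100.0→121.9 °C): 29.5 × 1.97 × 21.9 = 1273 J
Total: 650 + 9794 + 12390 + 66936 + 1273 = 91043 J = 91.0 kJ

q = 91.0 kJ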